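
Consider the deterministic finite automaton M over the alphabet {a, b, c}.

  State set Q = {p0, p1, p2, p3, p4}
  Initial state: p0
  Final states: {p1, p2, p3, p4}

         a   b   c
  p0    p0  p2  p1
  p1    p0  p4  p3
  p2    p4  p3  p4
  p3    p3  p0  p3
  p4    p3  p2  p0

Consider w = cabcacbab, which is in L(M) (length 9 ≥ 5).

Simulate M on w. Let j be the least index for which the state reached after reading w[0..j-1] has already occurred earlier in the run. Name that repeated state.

p0

State sequence: p0 -c-> p1 -a-> p0 -b-> p2 -c-> p4 -a-> p3 -c-> p3 -b-> p0 -a-> p0 -b-> p2
First repeat at step 2: p0 was already visited.

The earliest repeat is at step j = 2: M is in p0, which it already visited at step i = 0.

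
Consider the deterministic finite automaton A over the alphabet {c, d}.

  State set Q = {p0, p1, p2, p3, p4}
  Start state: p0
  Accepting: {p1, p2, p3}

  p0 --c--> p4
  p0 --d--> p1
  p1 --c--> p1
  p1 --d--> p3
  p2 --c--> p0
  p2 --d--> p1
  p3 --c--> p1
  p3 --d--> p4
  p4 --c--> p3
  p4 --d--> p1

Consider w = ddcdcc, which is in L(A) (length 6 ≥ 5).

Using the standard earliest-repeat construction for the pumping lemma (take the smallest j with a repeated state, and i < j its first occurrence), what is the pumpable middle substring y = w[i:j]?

Run of A on w = d d c d c c:
  step 0: p0  (start)
  step 1: p1  (read d: p0→p1)
  step 2: p3  (read d: p1→p3)
  step 3: p1  (read c: p3→p1)   ← first repeat (p1 seen earlier)
  step 4: p3  (read d: p1→p3)
  step 5: p1  (read c: p3→p1)
  step 6: p1  (read c: p1→p1)

So i = 1, j = 3, giving x = w[0:1] = d, y = w[1:3] = dc, z = w[3:6] = dcc.
Check: |xy| = 3 ≤ 5 and |y| = 2 ≥ 1. Reading y takes A from p1 back to p1, so every xyⁱz is accepted.

dc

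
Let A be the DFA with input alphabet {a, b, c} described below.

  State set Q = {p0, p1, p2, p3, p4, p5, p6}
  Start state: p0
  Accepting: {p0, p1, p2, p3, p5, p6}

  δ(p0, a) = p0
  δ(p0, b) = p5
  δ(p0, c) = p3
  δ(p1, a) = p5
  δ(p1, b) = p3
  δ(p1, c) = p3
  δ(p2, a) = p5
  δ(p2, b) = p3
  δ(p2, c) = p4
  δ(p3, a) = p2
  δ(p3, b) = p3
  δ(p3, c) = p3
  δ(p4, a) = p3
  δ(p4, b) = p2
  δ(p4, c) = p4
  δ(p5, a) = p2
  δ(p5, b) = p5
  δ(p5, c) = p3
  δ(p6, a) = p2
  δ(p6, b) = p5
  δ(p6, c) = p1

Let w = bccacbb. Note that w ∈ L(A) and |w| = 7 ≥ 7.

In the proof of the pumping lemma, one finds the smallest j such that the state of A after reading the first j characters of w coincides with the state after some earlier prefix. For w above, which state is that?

State sequence: p0 -b-> p5 -c-> p3 -c-> p3 -a-> p2 -c-> p4 -b-> p2 -b-> p3
First repeat at step 3: p3 was already visited.

The earliest repeat is at step j = 3: A is in p3, which it already visited at step i = 2.
Since A has 7 states, any run of length ≥ 7 visits 7+1 states, so by pigeonhole some state repeats within the first 7 steps — that repeat gives the pumpable loop.

p3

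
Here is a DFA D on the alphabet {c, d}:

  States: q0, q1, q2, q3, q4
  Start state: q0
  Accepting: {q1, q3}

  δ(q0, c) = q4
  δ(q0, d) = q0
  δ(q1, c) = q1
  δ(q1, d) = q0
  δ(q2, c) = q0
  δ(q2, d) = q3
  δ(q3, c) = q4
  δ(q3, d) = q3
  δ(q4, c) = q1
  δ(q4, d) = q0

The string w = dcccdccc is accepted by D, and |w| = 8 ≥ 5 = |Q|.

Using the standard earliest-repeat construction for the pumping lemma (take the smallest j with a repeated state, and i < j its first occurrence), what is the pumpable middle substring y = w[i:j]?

State sequence: q0 -d-> q0 -c-> q4 -c-> q1 -c-> q1 -d-> q0 -c-> q4 -c-> q1 -c-> q1
First repeat at step 1: q0 was already visited.

So i = 0, j = 1, giving x = w[0:0] = ε, y = w[0:1] = d, z = w[1:8] = cccdccc.
Check: |xy| = 1 ≤ 5 and |y| = 1 ≥ 1. Reading y takes D from q0 back to q0, so every xyⁱz is accepted.

d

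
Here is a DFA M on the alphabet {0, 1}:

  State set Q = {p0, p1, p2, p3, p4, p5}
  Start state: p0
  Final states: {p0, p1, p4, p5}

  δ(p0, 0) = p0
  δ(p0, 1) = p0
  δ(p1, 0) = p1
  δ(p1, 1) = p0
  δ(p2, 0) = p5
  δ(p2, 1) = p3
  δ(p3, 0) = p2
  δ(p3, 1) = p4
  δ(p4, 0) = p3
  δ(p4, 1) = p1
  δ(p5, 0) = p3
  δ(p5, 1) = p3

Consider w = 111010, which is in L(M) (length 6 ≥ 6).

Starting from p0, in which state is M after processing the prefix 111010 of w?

p0

Run of M on the first 6 characters of w = 1 1 1 0 1 0:
  step 0: p0  (start)
  step 1: p0  (read 1: p0→p0)
  step 2: p0  (read 1: p0→p0)
  step 3: p0  (read 1: p0→p0)
  step 4: p0  (read 0: p0→p0)
  step 5: p0  (read 1: p0→p0)
  step 6: p0  (read 0: p0→p0)

After reading 6 characters, M is in state p0.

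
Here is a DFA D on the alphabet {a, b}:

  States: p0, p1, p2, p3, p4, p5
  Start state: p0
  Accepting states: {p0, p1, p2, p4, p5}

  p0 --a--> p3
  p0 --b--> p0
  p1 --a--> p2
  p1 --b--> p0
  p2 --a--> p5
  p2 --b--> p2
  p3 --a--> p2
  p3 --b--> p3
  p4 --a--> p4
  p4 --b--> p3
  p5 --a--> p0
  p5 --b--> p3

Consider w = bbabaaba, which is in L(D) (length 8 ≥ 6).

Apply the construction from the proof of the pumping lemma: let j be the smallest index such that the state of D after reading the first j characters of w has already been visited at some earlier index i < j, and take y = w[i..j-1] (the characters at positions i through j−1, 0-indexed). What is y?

b

Run of D on w = b b a b a a b a:
  step 0: p0  (start)
  step 1: p0  (read b: p0→p0)   ← first repeat (p0 seen earlier)
  step 2: p0  (read b: p0→p0)
  step 3: p3  (read a: p0→p3)
  step 4: p3  (read b: p3→p3)
  step 5: p2  (read a: p3→p2)
  step 6: p5  (read a: p2→p5)
  step 7: p3  (read b: p5→p3)
  step 8: p2  (read a: p3→p2)

So i = 0, j = 1, giving x = w[0:0] = ε, y = w[0:1] = b, z = w[1:8] = babaaba.
Check: |xy| = 1 ≤ 6 and |y| = 1 ≥ 1. Reading y takes D from p0 back to p0, so every xyⁱz is accepted.
Pumping length from the standard proof: p = 6 (the number of states). The repeated state found above gives |xy| = j ≤ 6 and |y| = j − i ≥ 1.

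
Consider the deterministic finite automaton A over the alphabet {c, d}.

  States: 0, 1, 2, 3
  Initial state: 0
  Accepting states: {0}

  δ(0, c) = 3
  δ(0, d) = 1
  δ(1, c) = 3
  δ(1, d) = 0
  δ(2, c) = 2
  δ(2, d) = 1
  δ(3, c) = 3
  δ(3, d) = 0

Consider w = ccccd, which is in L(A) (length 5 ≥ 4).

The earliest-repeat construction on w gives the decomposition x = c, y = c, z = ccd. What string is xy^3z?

xy^3z = c·c·c·c·ccd = ccccccd.
Reading y = c takes A from 3 back to 3, so after x·y·y·y the machine is still in 3, and z then leads to the accepting state 0. Hence ccccccd ∈ L(A).

ccccccd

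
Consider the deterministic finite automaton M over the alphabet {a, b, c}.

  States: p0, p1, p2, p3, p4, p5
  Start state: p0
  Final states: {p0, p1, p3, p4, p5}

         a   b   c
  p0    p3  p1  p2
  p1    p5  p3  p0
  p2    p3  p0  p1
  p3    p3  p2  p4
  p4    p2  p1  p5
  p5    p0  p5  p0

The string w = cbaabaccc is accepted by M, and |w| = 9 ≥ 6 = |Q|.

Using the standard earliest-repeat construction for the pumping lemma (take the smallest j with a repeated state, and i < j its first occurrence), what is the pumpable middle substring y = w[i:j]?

cb

Run of M on w = c b a a b a c c c:
  step 0: p0  (start)
  step 1: p2  (read c: p0→p2)
  step 2: p0  (read b: p2→p0)   ← first repeat (p0 seen earlier)
  step 3: p3  (read a: p0→p3)
  step 4: p3  (read a: p3→p3)
  step 5: p2  (read b: p3→p2)
  step 6: p3  (read a: p2→p3)
  step 7: p4  (read c: p3→p4)
  step 8: p5  (read c: p4→p5)
  step 9: p0  (read c: p5→p0)

So i = 0, j = 2, giving x = w[0:0] = ε, y = w[0:2] = cb, z = w[2:9] = aabaccc.
Check: |xy| = 2 ≤ 6 and |y| = 2 ≥ 1. Reading y takes M from p0 back to p0, so every xyⁱz is accepted.
Since M has 6 states, any run of length ≥ 6 visits 6+1 states, so by pigeonhole some state repeats within the first 6 steps — that repeat gives the pumpable loop.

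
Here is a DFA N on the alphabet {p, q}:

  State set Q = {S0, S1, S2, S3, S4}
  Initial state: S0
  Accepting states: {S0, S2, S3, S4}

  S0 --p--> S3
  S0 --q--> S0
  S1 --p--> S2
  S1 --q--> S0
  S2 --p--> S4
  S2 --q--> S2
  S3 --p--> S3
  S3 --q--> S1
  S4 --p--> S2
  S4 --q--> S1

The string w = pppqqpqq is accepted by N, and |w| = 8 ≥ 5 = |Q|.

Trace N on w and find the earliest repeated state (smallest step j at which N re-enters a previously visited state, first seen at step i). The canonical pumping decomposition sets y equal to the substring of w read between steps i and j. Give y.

State sequence: S0 -p-> S3 -p-> S3 -p-> S3 -q-> S1 -q-> S0 -p-> S3 -q-> S1 -q-> S0
First repeat at step 2: S3 was already visited.

So i = 1, j = 2, giving x = w[0:1] = p, y = w[1:2] = p, z = w[2:8] = pqqpqq.
Check: |xy| = 2 ≤ 5 and |y| = 1 ≥ 1. Reading y takes N from S3 back to S3, so every xyⁱz is accepted.

p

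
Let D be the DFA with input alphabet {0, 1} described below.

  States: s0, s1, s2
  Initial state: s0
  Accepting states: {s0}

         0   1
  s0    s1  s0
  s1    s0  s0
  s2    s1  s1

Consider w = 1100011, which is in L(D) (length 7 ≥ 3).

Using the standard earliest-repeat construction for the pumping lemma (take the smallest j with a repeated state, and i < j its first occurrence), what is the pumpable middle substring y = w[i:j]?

Run of D on w = 1 1 0 0 0 1 1:
  step 0: s0  (start)
  step 1: s0  (read 1: s0→s0)   ← first repeat (s0 seen earlier)
  step 2: s0  (read 1: s0→s0)
  step 3: s1  (read 0: s0→s1)
  step 4: s0  (read 0: s1→s0)
  step 5: s1  (read 0: s0→s1)
  step 6: s0  (read 1: s1→s0)
  step 7: s0  (read 1: s0→s0)

So i = 0, j = 1, giving x = w[0:0] = ε, y = w[0:1] = 1, z = w[1:7] = 100011.
Check: |xy| = 1 ≤ 3 and |y| = 1 ≥ 1. Reading y takes D from s0 back to s0, so every xyⁱz is accepted.
Pumping length from the standard proof: p = 3 (the number of states). The repeated state found above gives |xy| = j ≤ 3 and |y| = j − i ≥ 1.

1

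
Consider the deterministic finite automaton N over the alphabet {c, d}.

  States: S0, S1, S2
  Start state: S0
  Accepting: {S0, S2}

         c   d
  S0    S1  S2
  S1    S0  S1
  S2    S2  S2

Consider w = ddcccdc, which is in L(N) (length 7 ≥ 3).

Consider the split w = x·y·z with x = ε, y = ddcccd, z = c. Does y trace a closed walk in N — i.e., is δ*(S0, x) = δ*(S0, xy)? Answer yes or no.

Run of N on the first 6 characters of w = d d c c c d:
  step 0: S0  (start)
  step 1: S2  (read d: S0→S2)
  step 2: S2  (read d: S2→S2)
  step 3: S2  (read c: S2→S2)
  step 4: S2  (read c: S2→S2)
  step 5: S2  (read c: S2→S2)
  step 6: S2  (read d: S2→S2)

After x (step 0): S0. After xy (step 6): S2.
They differ (S0 ≠ S2), so y is not a cycle from the state after x; this split is not the one the pumping-lemma construction produces, and pumping y need not keep the string in L(N).

no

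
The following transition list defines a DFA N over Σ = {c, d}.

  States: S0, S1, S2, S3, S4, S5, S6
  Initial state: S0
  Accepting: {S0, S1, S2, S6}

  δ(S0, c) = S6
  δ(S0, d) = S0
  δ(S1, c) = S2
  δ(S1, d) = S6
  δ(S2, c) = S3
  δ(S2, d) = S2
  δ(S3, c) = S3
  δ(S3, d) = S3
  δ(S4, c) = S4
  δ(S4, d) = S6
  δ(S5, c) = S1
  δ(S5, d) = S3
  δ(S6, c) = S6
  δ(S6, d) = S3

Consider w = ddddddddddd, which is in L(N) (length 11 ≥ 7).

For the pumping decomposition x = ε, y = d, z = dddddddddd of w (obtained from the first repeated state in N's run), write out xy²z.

dddddddddddd

xy^2z = ε·d·d·dddddddddd = dddddddddddd.
Reading y = d takes N from S0 back to S0, so after x·y·y the machine is still in S0, and z then leads to the accepting state S0. Hence dddddddddddd ∈ L(N).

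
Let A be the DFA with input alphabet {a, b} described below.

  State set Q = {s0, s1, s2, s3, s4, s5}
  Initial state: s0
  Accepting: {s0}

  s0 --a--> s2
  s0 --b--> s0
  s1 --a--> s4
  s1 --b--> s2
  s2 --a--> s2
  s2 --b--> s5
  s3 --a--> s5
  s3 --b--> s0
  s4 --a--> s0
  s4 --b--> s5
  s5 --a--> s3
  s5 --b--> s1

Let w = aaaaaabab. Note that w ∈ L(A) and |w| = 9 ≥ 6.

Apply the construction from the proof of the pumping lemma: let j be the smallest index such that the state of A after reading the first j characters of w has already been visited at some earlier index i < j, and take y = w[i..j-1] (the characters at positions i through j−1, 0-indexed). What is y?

a

State sequence: s0 -a-> s2 -a-> s2 -a-> s2 -a-> s2 -a-> s2 -a-> s2 -b-> s5 -a-> s3 -b-> s0
First repeat at step 2: s2 was already visited.

So i = 1, j = 2, giving x = w[0:1] = a, y = w[1:2] = a, z = w[2:9] = aaaabab.
Check: |xy| = 2 ≤ 6 and |y| = 1 ≥ 1. Reading y takes A from s2 back to s2, so every xyⁱz is accepted.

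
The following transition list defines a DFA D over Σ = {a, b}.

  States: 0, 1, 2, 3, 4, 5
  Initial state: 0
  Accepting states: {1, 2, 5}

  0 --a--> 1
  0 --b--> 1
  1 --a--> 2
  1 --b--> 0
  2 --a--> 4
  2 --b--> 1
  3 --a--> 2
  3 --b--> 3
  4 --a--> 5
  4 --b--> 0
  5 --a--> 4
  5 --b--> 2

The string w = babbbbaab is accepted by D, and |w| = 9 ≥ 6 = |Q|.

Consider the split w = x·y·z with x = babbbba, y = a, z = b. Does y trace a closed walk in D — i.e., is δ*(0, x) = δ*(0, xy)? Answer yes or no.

Run of D on the first 8 characters of w = b a b b b b a a:
  step 0: 0  (start)
  step 1: 1  (read b: 0→1)
  step 2: 2  (read a: 1→2)
  step 3: 1  (read b: 2→1)
  step 4: 0  (read b: 1→0)
  step 5: 1  (read b: 0→1)
  step 6: 0  (read b: 1→0)
  step 7: 1  (read a: 0→1)
  step 8: 2  (read a: 1→2)

After x (step 7): 1. After xy (step 8): 2.
They differ (1 ≠ 2), so y is not a cycle from the state after x; this split is not the one the pumping-lemma construction produces, and pumping y need not keep the string in L(D).

no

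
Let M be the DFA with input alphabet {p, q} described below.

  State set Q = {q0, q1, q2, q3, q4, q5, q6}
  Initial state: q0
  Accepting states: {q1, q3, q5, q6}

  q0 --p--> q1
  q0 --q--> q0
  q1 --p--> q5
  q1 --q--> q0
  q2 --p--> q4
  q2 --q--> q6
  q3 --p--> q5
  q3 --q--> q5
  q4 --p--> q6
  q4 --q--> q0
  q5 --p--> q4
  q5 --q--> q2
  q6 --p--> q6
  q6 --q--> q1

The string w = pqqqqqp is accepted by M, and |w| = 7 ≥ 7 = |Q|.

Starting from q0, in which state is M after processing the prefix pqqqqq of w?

q0

Run of M on the first 6 characters of w = p q q q q q:
  step 0: q0  (start)
  step 1: q1  (read p: q0→q1)
  step 2: q0  (read q: q1→q0)
  step 3: q0  (read q: q0→q0)
  step 4: q0  (read q: q0→q0)
  step 5: q0  (read q: q0→q0)
  step 6: q0  (read q: q0→q0)

After reading 6 characters, M is in state q0.
(This kind of state-tracing is the core of the pumping-lemma construction: with 7 states, pigeonhole forces a repeat within the first 7 steps.)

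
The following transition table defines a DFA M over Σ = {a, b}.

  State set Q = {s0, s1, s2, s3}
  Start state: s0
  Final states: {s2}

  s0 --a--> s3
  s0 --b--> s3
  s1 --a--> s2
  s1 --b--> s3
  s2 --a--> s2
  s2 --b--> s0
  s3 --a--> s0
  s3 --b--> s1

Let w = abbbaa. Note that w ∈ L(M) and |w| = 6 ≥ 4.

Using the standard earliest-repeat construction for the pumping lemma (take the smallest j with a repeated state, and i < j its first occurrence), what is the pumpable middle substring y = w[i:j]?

State sequence: s0 -a-> s3 -b-> s1 -b-> s3 -b-> s1 -a-> s2 -a-> s2
First repeat at step 3: s3 was already visited.

So i = 1, j = 3, giving x = w[0:1] = a, y = w[1:3] = bb, z = w[3:6] = baa.
Check: |xy| = 3 ≤ 4 and |y| = 2 ≥ 1. Reading y takes M from s3 back to s3, so every xyⁱz is accepted.

bb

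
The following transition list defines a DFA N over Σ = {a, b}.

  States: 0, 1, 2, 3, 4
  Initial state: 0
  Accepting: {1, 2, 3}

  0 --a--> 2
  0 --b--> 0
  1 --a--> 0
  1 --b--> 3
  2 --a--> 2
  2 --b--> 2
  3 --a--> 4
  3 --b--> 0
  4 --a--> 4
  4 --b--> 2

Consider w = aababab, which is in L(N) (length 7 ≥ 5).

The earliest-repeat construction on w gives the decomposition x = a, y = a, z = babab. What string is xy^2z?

xy^2z = a·a·a·babab = aaababab.
Reading y = a takes N from 2 back to 2, so after x·y·y the machine is still in 2, and z then leads to the accepting state 2. Hence aaababab ∈ L(N).

aaababab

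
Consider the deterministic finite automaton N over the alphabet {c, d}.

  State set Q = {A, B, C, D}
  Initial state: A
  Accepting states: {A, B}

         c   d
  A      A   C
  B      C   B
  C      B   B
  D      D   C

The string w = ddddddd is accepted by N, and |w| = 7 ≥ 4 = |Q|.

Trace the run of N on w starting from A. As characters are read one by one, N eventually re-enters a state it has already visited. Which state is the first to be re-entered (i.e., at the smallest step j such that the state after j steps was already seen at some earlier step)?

Run of N on w = d d d d d d d:
  step 0: A  (start)
  step 1: C  (read d: A→C)
  step 2: B  (read d: C→B)
  step 3: B  (read d: B→B)   ← first repeat (B seen earlier)
  step 4: B  (read d: B→B)
  step 5: B  (read d: B→B)
  step 6: B  (read d: B→B)
  step 7: B  (read d: B→B)

The earliest repeat is at step j = 3: N is in B, which it already visited at step i = 2.
Pumping length from the standard proof: p = 4 (the number of states). The repeated state found above gives |xy| = j ≤ 4 and |y| = j − i ≥ 1.

B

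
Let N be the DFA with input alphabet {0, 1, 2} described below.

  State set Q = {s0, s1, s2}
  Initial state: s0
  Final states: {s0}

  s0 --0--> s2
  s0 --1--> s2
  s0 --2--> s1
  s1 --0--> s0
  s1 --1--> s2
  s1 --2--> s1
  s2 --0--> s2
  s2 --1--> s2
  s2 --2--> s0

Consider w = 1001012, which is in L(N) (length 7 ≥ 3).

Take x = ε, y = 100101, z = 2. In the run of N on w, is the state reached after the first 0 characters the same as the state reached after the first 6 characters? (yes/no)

Run of N on the first 6 characters of w = 1 0 0 1 0 1:
  step 0: s0  (start)
  step 1: s2  (read 1: s0→s2)
  step 2: s2  (read 0: s2→s2)
  step 3: s2  (read 0: s2→s2)
  step 4: s2  (read 1: s2→s2)
  step 5: s2  (read 0: s2→s2)
  step 6: s2  (read 1: s2→s2)

After x (step 0): s0. After xy (step 6): s2.
They differ (s0 ≠ s2), so y is not a cycle from the state after x; this split is not the one the pumping-lemma construction produces, and pumping y need not keep the string in L(N).

no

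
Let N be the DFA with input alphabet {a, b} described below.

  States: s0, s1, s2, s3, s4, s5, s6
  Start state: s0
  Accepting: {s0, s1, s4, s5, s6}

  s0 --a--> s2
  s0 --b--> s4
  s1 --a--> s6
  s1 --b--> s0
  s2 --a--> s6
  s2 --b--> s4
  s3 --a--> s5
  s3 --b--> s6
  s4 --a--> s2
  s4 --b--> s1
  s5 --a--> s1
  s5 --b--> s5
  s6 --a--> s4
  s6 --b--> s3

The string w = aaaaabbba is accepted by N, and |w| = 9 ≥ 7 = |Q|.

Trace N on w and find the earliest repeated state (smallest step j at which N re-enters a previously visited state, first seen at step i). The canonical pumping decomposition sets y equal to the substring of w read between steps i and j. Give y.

aaa

State sequence: s0 -a-> s2 -a-> s6 -a-> s4 -a-> s2 -a-> s6 -b-> s3 -b-> s6 -b-> s3 -a-> s5
First repeat at step 4: s2 was already visited.

So i = 1, j = 4, giving x = w[0:1] = a, y = w[1:4] = aaa, z = w[4:9] = abbba.
Check: |xy| = 4 ≤ 7 and |y| = 3 ≥ 1. Reading y takes N from s2 back to s2, so every xyⁱz is accepted.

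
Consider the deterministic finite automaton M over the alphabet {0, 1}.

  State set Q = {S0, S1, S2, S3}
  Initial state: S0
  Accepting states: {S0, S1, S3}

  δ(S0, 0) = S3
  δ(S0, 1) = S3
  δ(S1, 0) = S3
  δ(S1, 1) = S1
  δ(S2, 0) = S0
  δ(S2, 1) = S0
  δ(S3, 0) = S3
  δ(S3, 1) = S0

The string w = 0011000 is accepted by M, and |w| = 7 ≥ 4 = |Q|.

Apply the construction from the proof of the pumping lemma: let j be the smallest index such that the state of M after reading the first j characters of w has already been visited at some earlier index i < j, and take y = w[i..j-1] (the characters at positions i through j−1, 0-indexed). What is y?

0

State sequence: S0 -0-> S3 -0-> S3 -1-> S0 -1-> S3 -0-> S3 -0-> S3 -0-> S3
First repeat at step 2: S3 was already visited.

So i = 1, j = 2, giving x = w[0:1] = 0, y = w[1:2] = 0, z = w[2:7] = 11000.
Check: |xy| = 2 ≤ 4 and |y| = 1 ≥ 1. Reading y takes M from S3 back to S3, so every xyⁱz is accepted.
The DFA has 4 states, so the proof of the pumping lemma guarantees a repeated state among the first 4+1 visited; the segment between the two visits is the pumpable y.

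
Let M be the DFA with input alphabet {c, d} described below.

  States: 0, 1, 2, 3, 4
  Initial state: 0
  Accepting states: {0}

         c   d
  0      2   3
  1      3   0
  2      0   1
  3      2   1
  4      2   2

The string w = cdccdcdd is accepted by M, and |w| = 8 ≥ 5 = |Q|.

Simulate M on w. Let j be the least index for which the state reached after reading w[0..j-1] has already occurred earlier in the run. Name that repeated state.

Run of M on w = c d c c d c d d:
  step 0: 0  (start)
  step 1: 2  (read c: 0→2)
  step 2: 1  (read d: 2→1)
  step 3: 3  (read c: 1→3)
  step 4: 2  (read c: 3→2)   ← first repeat (2 seen earlier)
  step 5: 1  (read d: 2→1)
  step 6: 3  (read c: 1→3)
  step 7: 1  (read d: 3→1)
  step 8: 0  (read d: 1→0)

The earliest repeat is at step j = 4: M is in 2, which it already visited at step i = 1.

2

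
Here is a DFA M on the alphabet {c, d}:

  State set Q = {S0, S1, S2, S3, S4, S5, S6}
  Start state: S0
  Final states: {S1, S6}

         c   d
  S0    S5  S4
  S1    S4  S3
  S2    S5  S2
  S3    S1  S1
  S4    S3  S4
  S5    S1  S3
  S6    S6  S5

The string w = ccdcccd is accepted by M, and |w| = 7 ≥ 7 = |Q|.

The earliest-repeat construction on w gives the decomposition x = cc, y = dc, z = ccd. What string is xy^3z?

ccdcdcdcccd

xy^3z = cc·dc·dc·dc·ccd = ccdcdcdcccd.
Reading y = dc takes M from S1 back to S1, so after x·y·y·y the machine is still in S1, and z then leads to the accepting state S1. Hence ccdcdcdcccd ∈ L(M).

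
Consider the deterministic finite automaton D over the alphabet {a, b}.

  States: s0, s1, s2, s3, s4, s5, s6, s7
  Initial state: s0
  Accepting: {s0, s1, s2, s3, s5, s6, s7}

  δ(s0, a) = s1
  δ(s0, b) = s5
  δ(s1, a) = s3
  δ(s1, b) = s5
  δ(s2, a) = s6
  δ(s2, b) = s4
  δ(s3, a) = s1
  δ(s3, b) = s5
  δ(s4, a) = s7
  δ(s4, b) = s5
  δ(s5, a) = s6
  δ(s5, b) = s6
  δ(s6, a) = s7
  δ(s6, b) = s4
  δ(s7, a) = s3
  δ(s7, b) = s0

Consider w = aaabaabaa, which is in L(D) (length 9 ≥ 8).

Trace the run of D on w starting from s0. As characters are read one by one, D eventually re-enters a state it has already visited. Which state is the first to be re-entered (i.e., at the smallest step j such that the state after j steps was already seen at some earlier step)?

s1

State sequence: s0 -a-> s1 -a-> s3 -a-> s1 -b-> s5 -a-> s6 -a-> s7 -b-> s0 -a-> s1 -a-> s3
First repeat at step 3: s1 was already visited.

The earliest repeat is at step j = 3: D is in s1, which it already visited at step i = 1.
The DFA has 8 states, so the proof of the pumping lemma guarantees a repeated state among the first 8+1 visited; the segment between the two visits is the pumpable y.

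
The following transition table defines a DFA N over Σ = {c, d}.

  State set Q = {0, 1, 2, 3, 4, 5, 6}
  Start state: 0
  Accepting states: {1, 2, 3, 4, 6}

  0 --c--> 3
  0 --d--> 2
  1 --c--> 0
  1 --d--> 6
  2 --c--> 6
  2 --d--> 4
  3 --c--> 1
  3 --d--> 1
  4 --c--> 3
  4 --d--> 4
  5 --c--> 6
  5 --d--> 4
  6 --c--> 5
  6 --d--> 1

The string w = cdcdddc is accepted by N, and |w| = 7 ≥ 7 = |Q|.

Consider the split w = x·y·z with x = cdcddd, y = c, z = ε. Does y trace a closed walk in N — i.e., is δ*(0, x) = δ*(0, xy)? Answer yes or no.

no

Run of N on the first 7 characters of w = c d c d d d c:
  step 0: 0  (start)
  step 1: 3  (read c: 0→3)
  step 2: 1  (read d: 3→1)
  step 3: 0  (read c: 1→0)
  step 4: 2  (read d: 0→2)
  step 5: 4  (read d: 2→4)
  step 6: 4  (read d: 4→4)
  step 7: 3  (read c: 4→3)

After x (step 6): 4. After xy (step 7): 3.
They differ (4 ≠ 3), so y is not a cycle from the state after x; this split is not the one the pumping-lemma construction produces, and pumping y need not keep the string in L(N).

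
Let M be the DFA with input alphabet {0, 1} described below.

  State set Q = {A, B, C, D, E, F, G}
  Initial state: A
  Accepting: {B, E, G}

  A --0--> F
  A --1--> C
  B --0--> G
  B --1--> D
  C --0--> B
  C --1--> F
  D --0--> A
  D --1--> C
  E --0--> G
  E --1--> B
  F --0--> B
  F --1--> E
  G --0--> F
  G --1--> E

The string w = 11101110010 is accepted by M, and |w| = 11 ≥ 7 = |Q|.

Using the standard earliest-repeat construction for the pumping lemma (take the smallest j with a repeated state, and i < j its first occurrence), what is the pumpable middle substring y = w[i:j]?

Run of M on w = 1 1 1 0 1 1 1 0 0 1 0:
  step 0: A  (start)
  step 1: C  (read 1: A→C)
  step 2: F  (read 1: C→F)
  step 3: E  (read 1: F→E)
  step 4: G  (read 0: E→G)
  step 5: E  (read 1: G→E)   ← first repeat (E seen earlier)
  step 6: B  (read 1: E→B)
  step 7: D  (read 1: B→D)
  step 8: A  (read 0: D→A)
  step 9: F  (read 0: A→F)
  step 10: E  (read 1: F→E)
  step 11: G  (read 0: E→G)

So i = 3, j = 5, giving x = w[0:3] = 111, y = w[3:5] = 01, z = w[5:11] = 110010.
Check: |xy| = 5 ≤ 7 and |y| = 2 ≥ 1. Reading y takes M from E back to E, so every xyⁱz is accepted.
Pumping length from the standard proof: p = 7 (the number of states). The repeated state found above gives |xy| = j ≤ 7 and |y| = j − i ≥ 1.

01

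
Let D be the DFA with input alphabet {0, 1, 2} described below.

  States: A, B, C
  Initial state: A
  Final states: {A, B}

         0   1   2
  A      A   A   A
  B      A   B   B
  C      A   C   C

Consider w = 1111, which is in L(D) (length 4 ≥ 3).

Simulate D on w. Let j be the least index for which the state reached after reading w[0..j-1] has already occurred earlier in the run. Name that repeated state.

Run of D on w = 1 1 1 1:
  step 0: A  (start)
  step 1: A  (read 1: A→A)   ← first repeat (A seen earlier)
  step 2: A  (read 1: A→A)
  step 3: A  (read 1: A→A)
  step 4: A  (read 1: A→A)

The earliest repeat is at step j = 1: D is in A, which it already visited at step i = 0.
With |Q| = 3, pigeonhole forces a state repeat no later than step 3; the substring read between the first and second visits to that state can be pumped.

A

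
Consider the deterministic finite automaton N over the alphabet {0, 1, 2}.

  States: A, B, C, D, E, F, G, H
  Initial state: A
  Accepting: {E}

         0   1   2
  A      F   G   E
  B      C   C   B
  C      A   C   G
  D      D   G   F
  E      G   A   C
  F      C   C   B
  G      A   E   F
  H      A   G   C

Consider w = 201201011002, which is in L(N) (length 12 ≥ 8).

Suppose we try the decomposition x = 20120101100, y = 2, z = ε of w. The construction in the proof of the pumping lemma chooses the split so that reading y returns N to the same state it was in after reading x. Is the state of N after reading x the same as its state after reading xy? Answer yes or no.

Run of N on the first 12 characters of w = 2 0 1 2 0 1 0 1 1 0 0 2:
  step 0: A  (start)
  step 1: E  (read 2: A→E)
  step 2: G  (read 0: E→G)
  step 3: E  (read 1: G→E)
  step 4: C  (read 2: E→C)
  step 5: A  (read 0: C→A)
  step 6: G  (read 1: A→G)
  step 7: A  (read 0: G→A)
  step 8: G  (read 1: A→G)
  step 9: E  (read 1: G→E)
  step 10: G  (read 0: E→G)
  step 11: A  (read 0: G→A)
  step 12: E  (read 2: A→E)

After x (step 11): A. After xy (step 12): E.
They differ (A ≠ E), so y is not a cycle from the state after x; this split is not the one the pumping-lemma construction produces, and pumping y need not keep the string in L(N).

no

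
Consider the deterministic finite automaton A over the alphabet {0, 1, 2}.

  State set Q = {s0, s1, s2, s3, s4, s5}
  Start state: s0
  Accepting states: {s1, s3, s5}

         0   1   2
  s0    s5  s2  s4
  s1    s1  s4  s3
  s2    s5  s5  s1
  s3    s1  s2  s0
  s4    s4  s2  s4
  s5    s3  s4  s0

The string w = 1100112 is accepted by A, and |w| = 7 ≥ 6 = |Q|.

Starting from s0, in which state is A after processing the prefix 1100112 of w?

s1

State sequence: s0 -1-> s2 -1-> s5 -0-> s3 -0-> s1 -1-> s4 -1-> s2 -2-> s1

After reading 7 characters, A is in state s1.
(This kind of state-tracing is the core of the pumping-lemma construction: with 6 states, pigeonhole forces a repeat within the first 6 steps.)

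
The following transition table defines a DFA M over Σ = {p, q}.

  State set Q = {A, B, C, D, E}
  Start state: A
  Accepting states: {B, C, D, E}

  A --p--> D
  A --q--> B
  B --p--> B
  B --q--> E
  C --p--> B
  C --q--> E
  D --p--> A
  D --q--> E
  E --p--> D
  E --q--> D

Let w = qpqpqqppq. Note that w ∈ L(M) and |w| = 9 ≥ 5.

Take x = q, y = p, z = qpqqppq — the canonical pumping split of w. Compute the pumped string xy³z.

qpppqpqqppq

xy^3z = q·p·p·p·qpqqppq = qpppqpqqppq.
Reading y = p takes M from B back to B, so after x·y·y·y the machine is still in B, and z then leads to the accepting state E. Hence qpppqpqqppq ∈ L(M).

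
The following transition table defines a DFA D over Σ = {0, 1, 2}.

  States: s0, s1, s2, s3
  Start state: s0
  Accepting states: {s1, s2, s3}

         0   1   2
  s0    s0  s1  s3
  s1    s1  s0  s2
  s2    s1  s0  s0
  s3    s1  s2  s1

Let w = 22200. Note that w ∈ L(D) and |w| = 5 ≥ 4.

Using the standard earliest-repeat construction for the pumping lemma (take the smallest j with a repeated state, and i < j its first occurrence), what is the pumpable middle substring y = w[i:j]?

20

State sequence: s0 -2-> s3 -2-> s1 -2-> s2 -0-> s1 -0-> s1
First repeat at step 4: s1 was already visited.

So i = 2, j = 4, giving x = w[0:2] = 22, y = w[2:4] = 20, z = w[4:5] = 0.
Check: |xy| = 4 ≤ 4 and |y| = 2 ≥ 1. Reading y takes D from s1 back to s1, so every xyⁱz is accepted.
Pumping length from the standard proof: p = 4 (the number of states). The repeated state found above gives |xy| = j ≤ 4 and |y| = j − i ≥ 1.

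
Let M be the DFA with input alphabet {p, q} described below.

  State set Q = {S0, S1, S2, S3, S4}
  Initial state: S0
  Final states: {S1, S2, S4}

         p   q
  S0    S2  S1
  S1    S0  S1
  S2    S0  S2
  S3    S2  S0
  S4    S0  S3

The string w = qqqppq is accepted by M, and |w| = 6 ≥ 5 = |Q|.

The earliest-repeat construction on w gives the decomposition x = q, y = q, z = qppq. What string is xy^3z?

xy^3z = q·q·q·q·qppq = qqqqqppq.
Reading y = q takes M from S1 back to S1, so after x·y·y·y the machine is still in S1, and z then leads to the accepting state S2. Hence qqqqqppq ∈ L(M).

qqqqqppq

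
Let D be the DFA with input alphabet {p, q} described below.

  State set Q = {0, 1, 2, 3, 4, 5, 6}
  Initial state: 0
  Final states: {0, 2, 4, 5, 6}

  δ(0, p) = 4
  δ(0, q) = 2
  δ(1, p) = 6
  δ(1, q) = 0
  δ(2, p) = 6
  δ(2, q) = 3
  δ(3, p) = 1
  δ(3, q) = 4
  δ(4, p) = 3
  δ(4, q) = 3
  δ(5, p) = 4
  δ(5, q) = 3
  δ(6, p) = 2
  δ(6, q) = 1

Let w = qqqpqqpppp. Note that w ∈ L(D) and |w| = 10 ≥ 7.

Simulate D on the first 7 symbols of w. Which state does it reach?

Run of D on the first 7 characters of w = q q q p q q p:
  step 0: 0  (start)
  step 1: 2  (read q: 0→2)
  step 2: 3  (read q: 2→3)
  step 3: 4  (read q: 3→4)
  step 4: 3  (read p: 4→3)
  step 5: 4  (read q: 3→4)
  step 6: 3  (read q: 4→3)
  step 7: 1  (read p: 3→1)

After reading 7 characters, D is in state 1.
(This kind of state-tracing is the core of the pumping-lemma construction: with 7 states, pigeonhole forces a repeat within the first 7 steps.)

1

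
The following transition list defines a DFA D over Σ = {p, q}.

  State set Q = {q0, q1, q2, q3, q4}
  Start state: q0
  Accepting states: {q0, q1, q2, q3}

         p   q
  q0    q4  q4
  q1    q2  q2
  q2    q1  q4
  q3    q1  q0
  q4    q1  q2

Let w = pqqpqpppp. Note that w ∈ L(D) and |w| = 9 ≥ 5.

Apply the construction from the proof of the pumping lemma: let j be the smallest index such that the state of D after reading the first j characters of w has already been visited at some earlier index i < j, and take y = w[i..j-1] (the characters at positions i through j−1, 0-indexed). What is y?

qq

Run of D on w = p q q p q p p p p:
  step 0: q0  (start)
  step 1: q4  (read p: q0→q4)
  step 2: q2  (read q: q4→q2)
  step 3: q4  (read q: q2→q4)   ← first repeat (q4 seen earlier)
  step 4: q1  (read p: q4→q1)
  step 5: q2  (read q: q1→q2)
  step 6: q1  (read p: q2→q1)
  step 7: q2  (read p: q1→q2)
  step 8: q1  (read p: q2→q1)
  step 9: q2  (read p: q1→q2)

So i = 1, j = 3, giving x = w[0:1] = p, y = w[1:3] = qq, z = w[3:9] = pqpppp.
Check: |xy| = 3 ≤ 5 and |y| = 2 ≥ 1. Reading y takes D from q4 back to q4, so every xyⁱz is accepted.
Since D has 5 states, any run of length ≥ 5 visits 5+1 states, so by pigeonhole some state repeats within the first 5 steps — that repeat gives the pumpable loop.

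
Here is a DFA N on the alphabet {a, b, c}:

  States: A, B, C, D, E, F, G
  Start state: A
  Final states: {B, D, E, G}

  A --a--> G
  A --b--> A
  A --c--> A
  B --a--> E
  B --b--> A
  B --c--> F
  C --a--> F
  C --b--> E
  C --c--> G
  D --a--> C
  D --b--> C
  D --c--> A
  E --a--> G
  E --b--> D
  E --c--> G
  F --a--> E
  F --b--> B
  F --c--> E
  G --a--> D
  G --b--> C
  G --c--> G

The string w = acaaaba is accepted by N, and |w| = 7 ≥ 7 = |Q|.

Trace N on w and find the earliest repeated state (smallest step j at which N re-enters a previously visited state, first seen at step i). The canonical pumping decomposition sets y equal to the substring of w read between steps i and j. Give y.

c

State sequence: A -a-> G -c-> G -a-> D -a-> C -a-> F -b-> B -a-> E
First repeat at step 2: G was already visited.

So i = 1, j = 2, giving x = w[0:1] = a, y = w[1:2] = c, z = w[2:7] = aaaba.
Check: |xy| = 2 ≤ 7 and |y| = 1 ≥ 1. Reading y takes N from G back to G, so every xyⁱz is accepted.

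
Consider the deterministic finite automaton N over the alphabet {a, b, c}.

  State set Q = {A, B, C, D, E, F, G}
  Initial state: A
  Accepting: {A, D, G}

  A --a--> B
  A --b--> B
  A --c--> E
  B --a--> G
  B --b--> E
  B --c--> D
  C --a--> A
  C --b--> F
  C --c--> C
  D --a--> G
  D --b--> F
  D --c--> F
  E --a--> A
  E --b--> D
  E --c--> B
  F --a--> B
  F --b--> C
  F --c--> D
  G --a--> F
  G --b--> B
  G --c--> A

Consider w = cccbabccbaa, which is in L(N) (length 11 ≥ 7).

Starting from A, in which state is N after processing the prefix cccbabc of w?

B

Run of N on the first 7 characters of w = c c c b a b c:
  step 0: A  (start)
  step 1: E  (read c: A→E)
  step 2: B  (read c: E→B)
  step 3: D  (read c: B→D)
  step 4: F  (read b: D→F)
  step 5: B  (read a: F→B)
  step 6: E  (read b: B→E)
  step 7: B  (read c: E→B)

After reading 7 characters, N is in state B.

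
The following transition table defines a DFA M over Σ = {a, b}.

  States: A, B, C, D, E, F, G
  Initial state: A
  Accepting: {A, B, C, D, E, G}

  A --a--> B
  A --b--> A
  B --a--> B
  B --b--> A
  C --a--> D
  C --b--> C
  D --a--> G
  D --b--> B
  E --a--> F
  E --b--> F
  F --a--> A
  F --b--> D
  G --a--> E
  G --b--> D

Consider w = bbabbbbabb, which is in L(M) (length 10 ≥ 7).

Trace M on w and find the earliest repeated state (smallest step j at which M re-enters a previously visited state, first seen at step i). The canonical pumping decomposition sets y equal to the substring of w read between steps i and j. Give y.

Run of M on w = b b a b b b b a b b:
  step 0: A  (start)
  step 1: A  (read b: A→A)   ← first repeat (A seen earlier)
  step 2: A  (read b: A→A)
  step 3: B  (read a: A→B)
  step 4: A  (read b: B→A)
  step 5: A  (read b: A→A)
  step 6: A  (read b: A→A)
  step 7: A  (read b: A→A)
  step 8: B  (read a: A→B)
  step 9: A  (read b: B→A)
  step 10: A  (read b: A→A)

So i = 0, j = 1, giving x = w[0:0] = ε, y = w[0:1] = b, z = w[1:10] = babbbbabb.
Check: |xy| = 1 ≤ 7 and |y| = 1 ≥ 1. Reading y takes M from A back to A, so every xyⁱz is accepted.

b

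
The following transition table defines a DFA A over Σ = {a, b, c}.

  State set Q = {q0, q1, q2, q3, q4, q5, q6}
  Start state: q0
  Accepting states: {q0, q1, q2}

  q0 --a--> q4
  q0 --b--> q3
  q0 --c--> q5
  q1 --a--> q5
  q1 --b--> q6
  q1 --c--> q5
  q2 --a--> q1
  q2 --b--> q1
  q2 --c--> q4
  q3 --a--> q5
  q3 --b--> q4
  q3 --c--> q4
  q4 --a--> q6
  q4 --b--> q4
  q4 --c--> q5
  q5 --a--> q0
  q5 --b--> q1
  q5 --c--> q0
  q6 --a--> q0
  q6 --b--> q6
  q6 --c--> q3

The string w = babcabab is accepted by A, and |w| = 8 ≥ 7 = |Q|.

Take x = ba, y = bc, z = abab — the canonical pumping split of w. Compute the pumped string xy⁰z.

baabab

xy⁰z = xz = ba·abab = baabab.
Reading y = bc takes A from q5 back to q5, so after x the machine is still in q5, and z then leads to the accepting state q1. Hence baabab ∈ L(A).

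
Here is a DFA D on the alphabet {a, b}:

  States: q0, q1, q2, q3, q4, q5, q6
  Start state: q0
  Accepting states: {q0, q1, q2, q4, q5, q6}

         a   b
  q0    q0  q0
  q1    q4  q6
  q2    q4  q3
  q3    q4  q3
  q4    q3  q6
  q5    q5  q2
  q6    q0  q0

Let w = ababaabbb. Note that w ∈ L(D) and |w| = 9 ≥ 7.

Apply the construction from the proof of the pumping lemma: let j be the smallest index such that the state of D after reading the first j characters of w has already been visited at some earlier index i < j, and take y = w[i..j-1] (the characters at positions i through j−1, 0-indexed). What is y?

Run of D on w = a b a b a a b b b:
  step 0: q0  (start)
  step 1: q0  (read a: q0→q0)   ← first repeat (q0 seen earlier)
  step 2: q0  (read b: q0→q0)
  step 3: q0  (read a: q0→q0)
  step 4: q0  (read b: q0→q0)
  step 5: q0  (read a: q0→q0)
  step 6: q0  (read a: q0→q0)
  step 7: q0  (read b: q0→q0)
  step 8: q0  (read b: q0→q0)
  step 9: q0  (read b: q0→q0)

So i = 0, j = 1, giving x = w[0:0] = ε, y = w[0:1] = a, z = w[1:9] = babaabbb.
Check: |xy| = 1 ≤ 7 and |y| = 1 ≥ 1. Reading y takes D from q0 back to q0, so every xyⁱz is accepted.

a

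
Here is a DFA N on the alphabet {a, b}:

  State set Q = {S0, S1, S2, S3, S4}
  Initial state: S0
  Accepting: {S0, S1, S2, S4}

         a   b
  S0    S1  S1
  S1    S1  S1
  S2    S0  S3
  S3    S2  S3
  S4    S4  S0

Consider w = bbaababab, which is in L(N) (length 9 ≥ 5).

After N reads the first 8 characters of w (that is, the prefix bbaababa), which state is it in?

State sequence: S0 -b-> S1 -b-> S1 -a-> S1 -a-> S1 -b-> S1 -a-> S1 -b-> S1 -a-> S1

After reading 8 characters, N is in state S1.
(This kind of state-tracing is the core of the pumping-lemma construction: with 5 states, pigeonhole forces a repeat within the first 5 steps.)

S1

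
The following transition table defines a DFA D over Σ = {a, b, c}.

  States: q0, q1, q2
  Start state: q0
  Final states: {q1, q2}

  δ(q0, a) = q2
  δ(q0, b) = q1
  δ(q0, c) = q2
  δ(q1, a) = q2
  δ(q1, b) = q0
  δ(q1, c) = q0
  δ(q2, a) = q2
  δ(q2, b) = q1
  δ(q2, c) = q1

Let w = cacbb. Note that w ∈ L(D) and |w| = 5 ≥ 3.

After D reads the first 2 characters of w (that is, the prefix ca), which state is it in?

State sequence: q0 -c-> q2 -a-> q2

After reading 2 characters, D is in state q2.
(This kind of state-tracing is the core of the pumping-lemma construction: with 3 states, pigeonhole forces a repeat within the first 3 steps.)

q2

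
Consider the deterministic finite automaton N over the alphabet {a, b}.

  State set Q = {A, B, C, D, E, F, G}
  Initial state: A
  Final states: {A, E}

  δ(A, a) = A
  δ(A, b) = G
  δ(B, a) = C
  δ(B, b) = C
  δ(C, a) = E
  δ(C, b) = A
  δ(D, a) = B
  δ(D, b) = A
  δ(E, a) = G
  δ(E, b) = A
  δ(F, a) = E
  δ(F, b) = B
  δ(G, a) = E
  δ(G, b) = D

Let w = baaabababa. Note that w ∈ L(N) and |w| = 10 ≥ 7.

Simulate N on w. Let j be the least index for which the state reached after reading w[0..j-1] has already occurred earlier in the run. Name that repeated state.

Run of N on w = b a a a b a b a b a:
  step 0: A  (start)
  step 1: G  (read b: A→G)
  step 2: E  (read a: G→E)
  step 3: G  (read a: E→G)   ← first repeat (G seen earlier)
  step 4: E  (read a: G→E)
  step 5: A  (read b: E→A)
  step 6: A  (read a: A→A)
  step 7: G  (read b: A→G)
  step 8: E  (read a: G→E)
  step 9: A  (read b: E→A)
  step 10: A  (read a: A→A)

The earliest repeat is at step j = 3: N is in G, which it already visited at step i = 1.
The DFA has 7 states, so the proof of the pumping lemma guarantees a repeated state among the first 7+1 visited; the segment between the two visits is the pumpable y.

G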